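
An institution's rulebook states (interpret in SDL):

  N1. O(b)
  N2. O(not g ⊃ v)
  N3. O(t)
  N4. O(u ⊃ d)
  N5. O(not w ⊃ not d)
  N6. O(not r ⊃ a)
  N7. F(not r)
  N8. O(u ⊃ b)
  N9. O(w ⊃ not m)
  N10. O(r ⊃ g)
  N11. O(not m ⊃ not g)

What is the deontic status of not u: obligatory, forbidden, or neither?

F(not r) at premise 7 means O(r).
From O(r) and premise 10, O(r ⊃ g), we obtain O(g).
Premise 11 is O(not m ⊃ not g); contrapositively O(g ⊃ m). Since O(g) holds, K gives O(m).
Premise 9 is O(w ⊃ not m); contrapositively O(m ⊃ not w). Since O(m) holds, K gives O(not w).
From O(not w) and premise 5, O(not w ⊃ not d), we obtain O(not d).
Premise 4, O(u ⊃ d), contraposes to O(not d ⊃ not u); with O(not d) we get O(not u).
Premises 1, 2, 3, 6, 8 do not contribute to this derivation.
Hence not u is obligatory.

Obligatory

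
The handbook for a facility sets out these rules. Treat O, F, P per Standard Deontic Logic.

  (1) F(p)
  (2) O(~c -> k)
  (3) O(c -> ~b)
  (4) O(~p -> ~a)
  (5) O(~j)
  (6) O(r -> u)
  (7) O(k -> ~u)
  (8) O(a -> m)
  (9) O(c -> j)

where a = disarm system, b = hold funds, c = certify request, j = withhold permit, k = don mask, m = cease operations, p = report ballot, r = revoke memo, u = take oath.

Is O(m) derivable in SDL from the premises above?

No

Premise 8 is O(a -> m), but O(a) is not derivable from the premises, so it does not yield O(m).
No other premise forces O(m). An ideal world satisfying every premise can still have m false, so O(m) is not derivable.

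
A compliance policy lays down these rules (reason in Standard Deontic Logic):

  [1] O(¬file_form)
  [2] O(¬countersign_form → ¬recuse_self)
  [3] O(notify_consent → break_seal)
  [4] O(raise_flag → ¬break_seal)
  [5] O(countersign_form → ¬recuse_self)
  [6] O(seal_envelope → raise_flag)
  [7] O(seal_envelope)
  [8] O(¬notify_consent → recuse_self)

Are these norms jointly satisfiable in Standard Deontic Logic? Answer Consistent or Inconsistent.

Premises 5 and 2 are O(countersign_form → ¬recuse_self) and O(¬countersign_form → ¬recuse_self); every ideal world satisfies countersign_form or ¬countersign_form, so in either case ¬recuse_self holds — hence O(¬recuse_self).
Premise 8, O(¬notify_consent → recuse_self), contraposes to O(¬recuse_self → notify_consent); with O(¬recuse_self) we get O(notify_consent).
With premise 3, O(notify_consent → break_seal), the K-axiom yields O(break_seal).
The contrapositive of premise 4 (O(raise_flag → ¬break_seal)) is O(break_seal → ¬raise_flag), and O(break_seal) is already established, so O(¬raise_flag).
The contrapositive of premise 6 (O(seal_envelope → raise_flag)) is O(¬raise_flag → ¬seal_envelope), and O(¬raise_flag) is already established, so O(¬seal_envelope).
But premise 7 directly asserts O(seal_envelope).
We now have both O(¬seal_envelope) and O(seal_envelope) — seal_envelope is simultaneously obligatory and forbidden, violating the D-axiom.

Inconsistent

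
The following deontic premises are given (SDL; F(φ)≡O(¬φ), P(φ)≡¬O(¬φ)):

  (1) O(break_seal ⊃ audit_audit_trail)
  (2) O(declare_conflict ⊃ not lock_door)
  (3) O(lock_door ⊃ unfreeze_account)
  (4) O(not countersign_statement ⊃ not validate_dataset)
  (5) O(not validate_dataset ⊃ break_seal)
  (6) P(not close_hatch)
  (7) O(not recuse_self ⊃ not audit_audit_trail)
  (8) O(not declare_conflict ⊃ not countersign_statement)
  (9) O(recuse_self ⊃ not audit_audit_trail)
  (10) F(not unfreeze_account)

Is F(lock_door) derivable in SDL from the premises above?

Yes

Premises 9 and 7 are O(recuse_self ⊃ not audit_audit_trail) and O(not recuse_self ⊃ not audit_audit_trail); every ideal world satisfies recuse_self or not recuse_self, so in either case not audit_audit_trail holds — hence O(not audit_audit_trail).
Premise 1 is O(break_seal ⊃ audit_audit_trail); contrapositively O(not audit_audit_trail ⊃ not break_seal). Since O(not audit_audit_trail) holds, K gives O(not break_seal).
Premise 5, O(not validate_dataset ⊃ break_seal), contraposes to O(not break_seal ⊃ validate_dataset); with O(not break_seal) we get O(validate_dataset).
Premise 4 is O(not countersign_statement ⊃ not validate_dataset); contrapositively O(validate_dataset ⊃ countersign_statement). Since O(validate_dataset) holds, K gives O(countersign_statement).
Premise 8 is O(not declare_conflict ⊃ not countersign_statement); contrapositively O(countersign_statement ⊃ declare_conflict). Since O(countersign_statement) holds, K gives O(declare_conflict).
From O(declare_conflict) and premise 2, O(declare_conflict ⊃ not lock_door), we obtain O(not lock_door).
Premises 3, 6, 10 do not contribute to this derivation.
So O(not lock_door) holds, i.e. F(lock_door). The claim follows.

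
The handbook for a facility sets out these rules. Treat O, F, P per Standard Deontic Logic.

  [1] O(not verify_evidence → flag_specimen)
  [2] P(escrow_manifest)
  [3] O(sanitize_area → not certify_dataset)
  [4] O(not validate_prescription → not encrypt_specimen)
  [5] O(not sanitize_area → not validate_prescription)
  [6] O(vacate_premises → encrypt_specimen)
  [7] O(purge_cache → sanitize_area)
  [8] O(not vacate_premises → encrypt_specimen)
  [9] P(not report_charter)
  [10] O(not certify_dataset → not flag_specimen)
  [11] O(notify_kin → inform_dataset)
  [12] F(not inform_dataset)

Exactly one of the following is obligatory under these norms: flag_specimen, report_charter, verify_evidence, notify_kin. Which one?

verify_evidence

Premises 6 and 8 cover both cases: O(vacate_premises → encrypt_specimen) and O(not vacate_premises → encrypt_specimen). Since vacate_premises ∨ not vacate_premises is a tautology, O(encrypt_specimen) follows.
Premise 4 is O(not validate_prescription → not encrypt_specimen); contrapositively O(encrypt_specimen → validate_prescription). Since O(encrypt_specimen) holds, K gives O(validate_prescription).
Premise 5 is O(not sanitize_area → not validate_prescription); contrapositively O(validate_prescription → sanitize_area). Since O(validate_prescription) holds, K gives O(sanitize_area).
Premise 3 is O(sanitize_area → not certify_dataset); since O(sanitize_area), deontic closure gives O(not certify_dataset).
With premise 10, O(not certify_dataset → not flag_specimen), the K-axiom yields O(not flag_specimen).
Premise 1 is O(not verify_evidence → flag_specimen); contrapositively O(not flag_specimen → verify_evidence). Since O(not flag_specimen) holds, K gives O(verify_evidence).
So O(verify_evidence) holds — verify_evidence is obligatory. None of the other listed options is made obligatory by any chain of premises.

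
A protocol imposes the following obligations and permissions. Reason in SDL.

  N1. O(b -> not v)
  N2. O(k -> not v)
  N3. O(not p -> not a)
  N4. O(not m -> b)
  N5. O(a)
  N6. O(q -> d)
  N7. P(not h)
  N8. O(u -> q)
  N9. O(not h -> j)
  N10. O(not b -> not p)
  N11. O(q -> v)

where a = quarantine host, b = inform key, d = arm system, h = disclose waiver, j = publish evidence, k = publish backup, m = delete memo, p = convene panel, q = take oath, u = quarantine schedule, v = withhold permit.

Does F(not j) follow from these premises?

Premise 9 is O(not h -> j), but O(not h) is not derivable from the premises (the permission P(not h) asserts only not O(h), not O(not h)), so it does not yield O(j).
No other premise forces O(j). An ideal world satisfying every premise can still have not j true, so F(not j) is not derivable.

No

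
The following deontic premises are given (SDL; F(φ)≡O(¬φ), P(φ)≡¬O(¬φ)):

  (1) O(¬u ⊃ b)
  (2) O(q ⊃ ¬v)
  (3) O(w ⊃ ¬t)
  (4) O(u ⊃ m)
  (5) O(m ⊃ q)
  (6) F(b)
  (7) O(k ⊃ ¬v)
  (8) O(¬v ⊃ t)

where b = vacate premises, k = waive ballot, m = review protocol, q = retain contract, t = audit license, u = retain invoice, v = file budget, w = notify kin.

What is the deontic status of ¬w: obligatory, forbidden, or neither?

Obligatory

Premise 6, F(b), is equivalent to O(¬b).
The contrapositive of premise 1 (O(¬u ⊃ b)) is O(¬b ⊃ u), and O(¬b) is already established, so O(u).
Premise 4 is O(u ⊃ m); since O(u), deontic closure gives O(m).
Premise 5 is O(m ⊃ q); since O(m), deontic closure gives O(q).
Premise 2 is O(q ⊃ ¬v); since O(q), deontic closure gives O(¬v).
With premise 8, O(¬v ⊃ t), the K-axiom yields O(t).
Premise 3, O(w ⊃ ¬t), contraposes to O(t ⊃ ¬w); with O(t) we get O(¬w).
Premise 7 does not contribute to this derivation.
Hence ¬w is obligatory.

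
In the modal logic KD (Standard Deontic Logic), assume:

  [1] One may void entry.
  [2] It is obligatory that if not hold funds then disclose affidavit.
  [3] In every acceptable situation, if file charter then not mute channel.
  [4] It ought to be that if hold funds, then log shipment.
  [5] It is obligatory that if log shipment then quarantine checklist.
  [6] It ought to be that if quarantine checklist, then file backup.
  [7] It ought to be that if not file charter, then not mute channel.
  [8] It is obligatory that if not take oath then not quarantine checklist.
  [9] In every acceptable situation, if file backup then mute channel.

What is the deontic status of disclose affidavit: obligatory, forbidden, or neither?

Obligatory

By case analysis on ¬file_charter: premise 7 gives O(¬file_charter → ¬mute_channel) and premise 3 gives O(file_charter → ¬mute_channel), so O(¬mute_channel) either way.
Premise 9, O(file_backup → mute_channel), contraposes to O(¬mute_channel → ¬file_backup); with O(¬mute_channel) we get O(¬file_backup).
Premise 6, O(quarantine_checklist → file_backup), contraposes to O(¬file_backup → ¬quarantine_checklist); with O(¬file_backup) we get O(¬quarantine_checklist).
Premise 5, O(log_shipment → quarantine_checklist), contraposes to O(¬quarantine_checklist → ¬log_shipment); with O(¬quarantine_checklist) we get O(¬log_shipment).
Premise 4, O(hold_funds → log_shipment), contraposes to O(¬log_shipment → ¬hold_funds); with O(¬log_shipment) we get O(¬hold_funds).
With premise 2, O(¬hold_funds → disclose_affidavit), the K-axiom yields O(disclose_affidavit).
Premises 1, 8 do not contribute to this derivation.
Hence disclose_affidavit is obligatory.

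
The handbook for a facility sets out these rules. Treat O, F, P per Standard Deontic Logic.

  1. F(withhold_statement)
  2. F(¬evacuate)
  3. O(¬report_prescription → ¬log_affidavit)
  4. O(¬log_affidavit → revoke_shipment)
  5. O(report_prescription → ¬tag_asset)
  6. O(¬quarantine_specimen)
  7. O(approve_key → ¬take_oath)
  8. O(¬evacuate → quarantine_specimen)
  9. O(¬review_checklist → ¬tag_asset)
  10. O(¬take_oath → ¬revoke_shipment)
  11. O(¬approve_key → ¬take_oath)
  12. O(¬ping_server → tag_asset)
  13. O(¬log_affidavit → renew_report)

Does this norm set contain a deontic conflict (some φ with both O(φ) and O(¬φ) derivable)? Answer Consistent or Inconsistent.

Premise 8 is O(¬evacuate → quarantine_specimen), but O(¬evacuate) is not derivable from the premises, so it does not yield O(quarantine_specimen).
So O(quarantine_specimen) is not derivable, and the apparent clash with O(¬quarantine_specimen) does not arise.
A world satisfying every obligation exists (e.g. approve_key=false, evacuate=true, log_affidavit=true, ping_server=true, quarantine_specimen=false, renew_report=false, report_prescription=true, review_checklist=false, revoke_shipment=false, tag_asset=false, take_oath=false, withhold_statement=false); no atom is both obligatory and forbidden, so the set is consistent.

Consistent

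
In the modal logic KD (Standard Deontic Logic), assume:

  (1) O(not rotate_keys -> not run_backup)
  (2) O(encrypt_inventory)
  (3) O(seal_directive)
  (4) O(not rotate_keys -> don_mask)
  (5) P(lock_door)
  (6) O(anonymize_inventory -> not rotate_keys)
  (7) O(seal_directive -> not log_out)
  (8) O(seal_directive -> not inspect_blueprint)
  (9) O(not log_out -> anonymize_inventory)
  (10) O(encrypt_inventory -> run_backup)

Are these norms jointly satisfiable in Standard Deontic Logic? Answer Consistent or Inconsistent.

Inconsistent

Premise 2 states O(encrypt_inventory) outright.
Applying K to premise 10 (O(encrypt_inventory -> run_backup)) and O(encrypt_inventory) yields O(run_backup).
The contrapositive of premise 1 (O(not rotate_keys -> not run_backup)) is O(run_backup -> rotate_keys), and O(run_backup) is already established, so O(rotate_keys).
The contrapositive of premise 6 (O(anonymize_inventory -> not rotate_keys)) is O(rotate_keys -> not anonymize_inventory), and O(rotate_keys) is already established, so O(not anonymize_inventory).
The contrapositive of premise 9 (O(not log_out -> anonymize_inventory)) is O(not anonymize_inventory -> log_out), and O(not anonymize_inventory) is already established, so O(log_out).
Premise 7, O(seal_directive -> not log_out), contraposes to O(log_out -> not seal_directive); with O(log_out) we get O(not seal_directive).
However, premise 3 gives O(seal_directive).
We now have both O(not seal_directive) and O(seal_directive) — seal_directive is simultaneously obligatory and forbidden, violating the D-axiom.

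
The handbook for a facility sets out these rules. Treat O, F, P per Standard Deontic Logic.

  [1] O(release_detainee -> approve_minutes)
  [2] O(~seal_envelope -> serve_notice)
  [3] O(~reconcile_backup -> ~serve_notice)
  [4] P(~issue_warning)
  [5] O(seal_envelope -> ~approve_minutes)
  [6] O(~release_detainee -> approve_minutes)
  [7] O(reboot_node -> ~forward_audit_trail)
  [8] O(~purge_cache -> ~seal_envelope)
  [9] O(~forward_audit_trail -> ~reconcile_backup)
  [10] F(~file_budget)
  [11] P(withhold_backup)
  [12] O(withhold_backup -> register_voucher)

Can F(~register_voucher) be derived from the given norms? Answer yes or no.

No

Premise 12 is O(withhold_backup -> register_voucher), but O(withhold_backup) is not derivable from the premises (the permission P(withhold_backup) asserts only ~O(~withhold_backup), not O(withhold_backup)), so it does not yield O(register_voucher).
No other premise forces O(register_voucher). An ideal world satisfying every premise can still have ~register_voucher true, so F(~register_voucher) is not derivable.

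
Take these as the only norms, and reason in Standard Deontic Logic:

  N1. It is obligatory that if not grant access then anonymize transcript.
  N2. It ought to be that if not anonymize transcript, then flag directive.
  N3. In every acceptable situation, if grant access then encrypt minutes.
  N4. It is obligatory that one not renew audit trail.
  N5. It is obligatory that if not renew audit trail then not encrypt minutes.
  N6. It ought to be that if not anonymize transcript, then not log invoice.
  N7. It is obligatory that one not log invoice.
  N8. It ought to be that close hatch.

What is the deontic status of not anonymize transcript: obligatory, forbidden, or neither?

Forbidden

Premise 4 states O(¬renew_audit_trail) outright.
Premise 5 is O(¬renew_audit_trail → ¬encrypt_minutes); since O(¬renew_audit_trail), deontic closure gives O(¬encrypt_minutes).
Premise 3 is O(grant_access → encrypt_minutes); contrapositively O(¬encrypt_minutes → ¬grant_access). Since O(¬encrypt_minutes) holds, K gives O(¬grant_access).
With premise 1, O(¬grant_access → anonymize_transcript), the K-axiom yields O(anonymize_transcript).
Premises 2, 6, 7, 8 do not contribute to this derivation.
Thus O(anonymize_transcript), which is F(¬anonymize_transcript): ¬anonymize_transcript is forbidden.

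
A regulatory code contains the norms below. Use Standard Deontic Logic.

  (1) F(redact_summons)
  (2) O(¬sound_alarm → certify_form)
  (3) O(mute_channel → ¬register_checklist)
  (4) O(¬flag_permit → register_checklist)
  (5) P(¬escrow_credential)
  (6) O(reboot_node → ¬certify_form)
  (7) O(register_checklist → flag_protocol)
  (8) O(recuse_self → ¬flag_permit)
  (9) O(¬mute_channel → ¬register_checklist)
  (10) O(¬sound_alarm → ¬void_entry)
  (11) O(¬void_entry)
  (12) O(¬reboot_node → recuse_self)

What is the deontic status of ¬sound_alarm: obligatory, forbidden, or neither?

Forbidden

Premises 3 and 9 cover both cases: O(mute_channel → ¬register_checklist) and O(¬mute_channel → ¬register_checklist). Since mute_channel ∨ ¬mute_channel is a tautology, O(¬register_checklist) follows.
Premise 4, O(¬flag_permit → register_checklist), contraposes to O(¬register_checklist → flag_permit); with O(¬register_checklist) we get O(flag_permit).
Premise 8, O(recuse_self → ¬flag_permit), contraposes to O(flag_permit → ¬recuse_self); with O(flag_permit) we get O(¬recuse_self).
Premise 12 is O(¬reboot_node → recuse_self); contrapositively O(¬recuse_self → reboot_node). Since O(¬recuse_self) holds, K gives O(reboot_node).
From O(reboot_node) and premise 6, O(reboot_node → ¬certify_form), we obtain O(¬certify_form).
The contrapositive of premise 2 (O(¬sound_alarm → certify_form)) is O(¬certify_form → sound_alarm), and O(¬certify_form) is already established, so O(sound_alarm).
Premises 1, 5, 7, 10, 11 do not contribute to this derivation.
Thus O(sound_alarm), which is F(¬sound_alarm): ¬sound_alarm is forbidden.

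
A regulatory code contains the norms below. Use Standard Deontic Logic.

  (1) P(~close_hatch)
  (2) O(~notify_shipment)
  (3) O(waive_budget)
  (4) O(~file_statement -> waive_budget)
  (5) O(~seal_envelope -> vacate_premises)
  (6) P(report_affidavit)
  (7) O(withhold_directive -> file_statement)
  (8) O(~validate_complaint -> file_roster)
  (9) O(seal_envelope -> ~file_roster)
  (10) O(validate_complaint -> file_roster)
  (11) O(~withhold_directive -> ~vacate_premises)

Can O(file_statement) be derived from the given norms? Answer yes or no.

Premises 10 and 8 are O(validate_complaint -> file_roster) and O(~validate_complaint -> file_roster); every ideal world satisfies validate_complaint or ~validate_complaint, so in either case file_roster holds — hence O(file_roster).
The contrapositive of premise 9 (O(seal_envelope -> ~file_roster)) is O(file_roster -> ~seal_envelope), and O(file_roster) is already established, so O(~seal_envelope).
Premise 5 is O(~seal_envelope -> vacate_premises); since O(~seal_envelope), deontic closure gives O(vacate_premises).
Premise 11 is O(~withhold_directive -> ~vacate_premises); contrapositively O(vacate_premises -> withhold_directive). Since O(vacate_premises) holds, K gives O(withhold_directive).
Applying K to premise 7 (O(withhold_directive -> file_statement)) and O(withhold_directive) yields O(file_statement).
Premises 1, 2, 3, 4, 6 do not contribute to this derivation.
So O(file_statement) follows.

Yes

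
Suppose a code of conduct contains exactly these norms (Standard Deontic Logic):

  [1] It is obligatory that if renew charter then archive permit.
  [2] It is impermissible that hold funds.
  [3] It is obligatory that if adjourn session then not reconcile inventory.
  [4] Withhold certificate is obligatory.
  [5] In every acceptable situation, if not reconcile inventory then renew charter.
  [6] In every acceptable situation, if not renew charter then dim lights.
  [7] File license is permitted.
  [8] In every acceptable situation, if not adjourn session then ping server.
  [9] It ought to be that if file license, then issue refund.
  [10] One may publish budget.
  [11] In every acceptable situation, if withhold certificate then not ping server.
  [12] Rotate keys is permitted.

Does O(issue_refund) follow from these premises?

Premise 9 is O(file_license → issue_refund), but O(file_license) is not derivable from the premises (the permission P(file_license) asserts only ¬O(¬file_license), not O(file_license)), so it does not yield O(issue_refund).
No other premise forces O(issue_refund). An ideal world satisfying every premise can still have issue_refund false, so O(issue_refund) is not derivable.

No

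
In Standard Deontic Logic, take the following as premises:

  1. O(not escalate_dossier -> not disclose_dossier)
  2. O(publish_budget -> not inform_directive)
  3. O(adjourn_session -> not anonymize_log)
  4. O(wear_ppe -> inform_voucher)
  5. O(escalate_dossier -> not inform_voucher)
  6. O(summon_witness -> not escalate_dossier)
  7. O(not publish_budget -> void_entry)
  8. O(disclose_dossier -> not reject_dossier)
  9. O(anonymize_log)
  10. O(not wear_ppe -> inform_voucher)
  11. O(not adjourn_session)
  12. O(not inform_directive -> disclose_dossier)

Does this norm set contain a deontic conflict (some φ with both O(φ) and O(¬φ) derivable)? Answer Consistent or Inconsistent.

Premise 3 is O(adjourn_session -> not anonymize_log), but O(adjourn_session) is not derivable from the premises, so it does not yield O(not anonymize_log).
So O(not anonymize_log) is not derivable, and the apparent clash with O(anonymize_log) does not arise.
A world satisfying every obligation exists (e.g. adjourn_session=false, anonymize_log=true, disclose_dossier=false, escalate_dossier=false, inform_directive=true, inform_voucher=true, publish_budget=false, reject_dossier=false, summon_witness=false, void_entry=true, wear_ppe=false); no atom is both obligatory and forbidden, so the set is consistent.

Consistent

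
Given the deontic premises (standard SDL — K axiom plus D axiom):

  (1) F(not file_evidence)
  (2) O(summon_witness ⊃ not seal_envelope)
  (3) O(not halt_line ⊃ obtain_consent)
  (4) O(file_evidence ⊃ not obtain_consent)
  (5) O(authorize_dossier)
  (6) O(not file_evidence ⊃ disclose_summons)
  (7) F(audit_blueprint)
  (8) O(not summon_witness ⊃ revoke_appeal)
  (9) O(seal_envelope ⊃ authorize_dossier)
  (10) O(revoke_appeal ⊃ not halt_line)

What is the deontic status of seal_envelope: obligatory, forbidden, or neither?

Premise 1, F(not file_evidence), is equivalent to O(file_evidence).
From O(file_evidence) and premise 4, O(file_evidence ⊃ not obtain_consent), we obtain O(not obtain_consent).
The contrapositive of premise 3 (O(not halt_line ⊃ obtain_consent)) is O(not obtain_consent ⊃ halt_line), and O(not obtain_consent) is already established, so O(halt_line).
Premise 10, O(revoke_appeal ⊃ not halt_line), contraposes to O(halt_line ⊃ not revoke_appeal); with O(halt_line) we get O(not revoke_appeal).
Premise 8, O(not summon_witness ⊃ revoke_appeal), contraposes to O(not revoke_appeal ⊃ summon_witness); with O(not revoke_appeal) we get O(summon_witness).
Premise 2 is O(summon_witness ⊃ not seal_envelope); since O(summon_witness), deontic closure gives O(not seal_envelope).
Premises 5, 6, 7, 9 do not contribute to this derivation.
Thus O(not seal_envelope), which is F(seal_envelope): seal_envelope is forbidden.

Forbidden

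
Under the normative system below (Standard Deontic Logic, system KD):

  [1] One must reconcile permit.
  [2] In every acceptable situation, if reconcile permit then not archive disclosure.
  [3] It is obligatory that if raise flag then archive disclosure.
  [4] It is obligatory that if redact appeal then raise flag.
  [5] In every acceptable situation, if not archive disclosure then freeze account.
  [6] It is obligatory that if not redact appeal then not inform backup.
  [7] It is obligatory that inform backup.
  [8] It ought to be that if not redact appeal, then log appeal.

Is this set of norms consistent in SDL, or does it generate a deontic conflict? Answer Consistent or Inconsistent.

Inconsistent

Premise 7 states O(inform_backup) outright.
Premise 6 is O(¬redact_appeal → ¬inform_backup); contrapositively O(inform_backup → redact_appeal). Since O(inform_backup) holds, K gives O(redact_appeal).
From O(redact_appeal) and premise 4, O(redact_appeal → raise_flag), we obtain O(raise_flag).
Premise 3 is O(raise_flag → archive_disclosure); since O(raise_flag), deontic closure gives O(archive_disclosure).
The contrapositive of premise 2 (O(reconcile_permit → ¬archive_disclosure)) is O(archive_disclosure → ¬reconcile_permit), and O(archive_disclosure) is already established, so O(¬reconcile_permit).
But premise 1 directly asserts O(reconcile_permit).
We now have both O(¬reconcile_permit) and O(reconcile_permit) — reconcile_permit is simultaneously obligatory and forbidden, violating the D-axiom.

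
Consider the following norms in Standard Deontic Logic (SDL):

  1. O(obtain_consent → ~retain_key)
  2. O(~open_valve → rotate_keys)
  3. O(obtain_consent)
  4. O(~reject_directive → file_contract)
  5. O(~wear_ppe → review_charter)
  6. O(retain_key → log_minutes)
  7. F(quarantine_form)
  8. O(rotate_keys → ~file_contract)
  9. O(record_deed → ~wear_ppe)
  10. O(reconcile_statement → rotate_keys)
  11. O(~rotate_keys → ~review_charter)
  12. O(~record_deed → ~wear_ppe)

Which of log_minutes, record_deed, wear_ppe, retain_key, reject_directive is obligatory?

reject_directive

Premises 12 and 9 are O(~record_deed → ~wear_ppe) and O(record_deed → ~wear_ppe); every ideal world satisfies ~record_deed or record_deed, so in either case ~wear_ppe holds — hence O(~wear_ppe).
Applying K to premise 5 (O(~wear_ppe → review_charter)) and O(~wear_ppe) yields O(review_charter).
The contrapositive of premise 11 (O(~rotate_keys → ~review_charter)) is O(review_charter → rotate_keys), and O(review_charter) is already established, so O(rotate_keys).
Applying K to premise 8 (O(rotate_keys → ~file_contract)) and O(rotate_keys) yields O(~file_contract).
Premise 4 is O(~reject_directive → file_contract); contrapositively O(~file_contract → reject_directive). Since O(~file_contract) holds, K gives O(reject_directive).
So O(reject_directive) holds — reject_directive is obligatory. None of the other listed options is made obligatory by any chain of premises.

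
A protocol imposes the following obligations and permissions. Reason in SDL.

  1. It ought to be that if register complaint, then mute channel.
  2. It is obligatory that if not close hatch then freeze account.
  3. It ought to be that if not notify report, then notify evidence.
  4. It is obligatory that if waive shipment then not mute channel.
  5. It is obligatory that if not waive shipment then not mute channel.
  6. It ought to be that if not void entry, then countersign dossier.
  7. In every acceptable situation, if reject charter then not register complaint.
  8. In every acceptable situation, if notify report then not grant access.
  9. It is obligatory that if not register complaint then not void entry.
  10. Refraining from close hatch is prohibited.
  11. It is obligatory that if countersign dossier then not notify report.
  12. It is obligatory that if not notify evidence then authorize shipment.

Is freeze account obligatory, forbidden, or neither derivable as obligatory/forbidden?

Premise 2 is O(¬close_hatch → freeze_account), but O(¬close_hatch) is not derivable from the premises, so it does not yield O(freeze_account).
No premise or chain of K-axiom applications forces O(freeze_account), and none forces O(¬freeze_account). So freeze_account is neither obligatory nor forbidden under these norms.

Neither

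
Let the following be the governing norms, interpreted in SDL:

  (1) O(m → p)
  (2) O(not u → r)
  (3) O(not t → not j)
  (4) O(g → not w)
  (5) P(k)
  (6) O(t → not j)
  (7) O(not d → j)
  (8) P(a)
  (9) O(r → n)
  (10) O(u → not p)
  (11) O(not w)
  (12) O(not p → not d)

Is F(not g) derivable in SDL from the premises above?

Premise 4 is O(g → not w); even if O(not w) held, inferring O(g) would be affirming the consequent — invalid.
No other premise forces O(g). An ideal world satisfying every premise can still have not g true, so F(not g) is not derivable.

No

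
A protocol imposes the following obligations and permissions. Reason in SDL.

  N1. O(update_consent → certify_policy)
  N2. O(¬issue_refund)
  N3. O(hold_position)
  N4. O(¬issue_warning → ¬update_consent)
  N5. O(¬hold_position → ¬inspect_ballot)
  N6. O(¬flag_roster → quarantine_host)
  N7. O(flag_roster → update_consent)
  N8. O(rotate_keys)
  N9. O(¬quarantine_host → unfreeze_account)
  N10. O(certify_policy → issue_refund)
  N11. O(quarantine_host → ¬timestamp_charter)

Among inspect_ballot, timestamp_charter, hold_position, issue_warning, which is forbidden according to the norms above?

timestamp_charter

From premise 2 we have O(¬issue_refund).
Premise 10 is O(certify_policy → issue_refund); contrapositively O(¬issue_refund → ¬certify_policy). Since O(¬issue_refund) holds, K gives O(¬certify_policy).
The contrapositive of premise 1 (O(update_consent → certify_policy)) is O(¬certify_policy → ¬update_consent), and O(¬certify_policy) is already established, so O(¬update_consent).
Premise 7 is O(flag_roster → update_consent); contrapositively O(¬update_consent → ¬flag_roster). Since O(¬update_consent) holds, K gives O(¬flag_roster).
Applying K to premise 6 (O(¬flag_roster → quarantine_host)) and O(¬flag_roster) yields O(quarantine_host).
With premise 11, O(quarantine_host → ¬timestamp_charter), the K-axiom yields O(¬timestamp_charter).
So O(¬timestamp_charter) holds, i.e. timestamp_charter is forbidden. None of the other listed options is forbidden under the premises.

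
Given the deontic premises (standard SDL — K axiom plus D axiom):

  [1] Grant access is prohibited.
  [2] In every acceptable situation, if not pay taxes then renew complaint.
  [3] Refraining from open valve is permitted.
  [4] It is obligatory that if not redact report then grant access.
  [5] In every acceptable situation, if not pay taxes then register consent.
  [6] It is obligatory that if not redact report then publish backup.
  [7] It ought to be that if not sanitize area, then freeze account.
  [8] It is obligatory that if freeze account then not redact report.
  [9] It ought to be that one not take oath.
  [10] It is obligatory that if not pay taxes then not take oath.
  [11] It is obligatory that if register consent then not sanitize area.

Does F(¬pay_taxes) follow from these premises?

Premise 1 is F(grant_access), i.e. O(¬grant_access).
The contrapositive of premise 4 (O(¬redact_report → grant_access)) is O(¬grant_access → redact_report), and O(¬grant_access) is already established, so O(redact_report).
Premise 8 is O(freeze_account → ¬redact_report); contrapositively O(redact_report → ¬freeze_account). Since O(redact_report) holds, K gives O(¬freeze_account).
Premise 7, O(¬sanitize_area → freeze_account), contraposes to O(¬freeze_account → sanitize_area); with O(¬freeze_account) we get O(sanitize_area).
The contrapositive of premise 11 (O(register_consent → ¬sanitize_area)) is O(sanitize_area → ¬register_consent), and O(sanitize_area) is already established, so O(¬register_consent).
The contrapositive of premise 5 (O(¬pay_taxes → register_consent)) is O(¬register_consent → pay_taxes), and O(¬register_consent) is already established, so O(pay_taxes).
Premises 2, 3, 6, 9, 10 do not contribute to this derivation.
So O(pay_taxes) holds, i.e. F(¬pay_taxes). The claim follows.

Yes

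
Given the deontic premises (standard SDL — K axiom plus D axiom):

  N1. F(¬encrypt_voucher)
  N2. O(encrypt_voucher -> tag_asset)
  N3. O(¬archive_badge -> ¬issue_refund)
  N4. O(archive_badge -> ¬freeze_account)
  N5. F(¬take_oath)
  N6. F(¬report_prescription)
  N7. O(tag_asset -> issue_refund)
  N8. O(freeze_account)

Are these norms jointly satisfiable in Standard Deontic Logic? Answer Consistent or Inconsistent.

Inconsistent

F(¬encrypt_voucher) at premise 1 means O(encrypt_voucher).
From O(encrypt_voucher) and premise 2, O(encrypt_voucher -> tag_asset), we obtain O(tag_asset).
Applying K to premise 7 (O(tag_asset -> issue_refund)) and O(tag_asset) yields O(issue_refund).
Premise 3 is O(¬archive_badge -> ¬issue_refund); contrapositively O(issue_refund -> archive_badge). Since O(issue_refund) holds, K gives O(archive_badge).
With premise 4, O(archive_badge -> ¬freeze_account), the K-axiom yields O(¬freeze_account).
But premise 8 directly asserts O(freeze_account).
We now have both O(¬freeze_account) and O(freeze_account) — freeze_account is simultaneously obligatory and forbidden, violating the D-axiom.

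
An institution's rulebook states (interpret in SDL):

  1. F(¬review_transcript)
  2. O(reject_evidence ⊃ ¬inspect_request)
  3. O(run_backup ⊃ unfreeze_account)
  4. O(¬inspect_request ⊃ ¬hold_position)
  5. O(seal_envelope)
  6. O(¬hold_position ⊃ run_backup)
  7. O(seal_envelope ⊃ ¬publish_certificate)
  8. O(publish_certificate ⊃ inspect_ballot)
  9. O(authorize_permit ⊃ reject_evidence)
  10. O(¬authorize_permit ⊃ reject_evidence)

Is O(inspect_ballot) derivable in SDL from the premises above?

No

Premise 8 is O(publish_certificate ⊃ inspect_ballot), but O(publish_certificate) is not derivable from the premises, so it does not yield O(inspect_ballot).
No other premise forces O(inspect_ballot). An ideal world satisfying every premise can still have inspect_ballot false, so O(inspect_ballot) is not derivable.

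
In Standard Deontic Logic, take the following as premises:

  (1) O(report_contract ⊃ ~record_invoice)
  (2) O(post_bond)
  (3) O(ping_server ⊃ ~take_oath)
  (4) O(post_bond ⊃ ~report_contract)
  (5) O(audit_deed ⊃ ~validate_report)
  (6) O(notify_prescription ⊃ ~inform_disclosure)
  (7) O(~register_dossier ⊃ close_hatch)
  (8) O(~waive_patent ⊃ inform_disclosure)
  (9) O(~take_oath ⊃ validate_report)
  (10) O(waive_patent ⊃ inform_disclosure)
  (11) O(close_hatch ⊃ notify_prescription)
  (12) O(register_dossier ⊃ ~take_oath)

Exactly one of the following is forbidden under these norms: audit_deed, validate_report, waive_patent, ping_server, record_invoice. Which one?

audit_deed

Premises 8 and 10 cover both cases: O(~waive_patent ⊃ inform_disclosure) and O(waive_patent ⊃ inform_disclosure). Since ~waive_patent ∨ waive_patent is a tautology, O(inform_disclosure) follows.
Premise 6, O(notify_prescription ⊃ ~inform_disclosure), contraposes to O(inform_disclosure ⊃ ~notify_prescription); with O(inform_disclosure) we get O(~notify_prescription).
Premise 11 is O(close_hatch ⊃ notify_prescription); contrapositively O(~notify_prescription ⊃ ~close_hatch). Since O(~notify_prescription) holds, K gives O(~close_hatch).
Premise 7, O(~register_dossier ⊃ close_hatch), contraposes to O(~close_hatch ⊃ register_dossier); with O(~close_hatch) we get O(register_dossier).
Applying K to premise 12 (O(register_dossier ⊃ ~take_oath)) and O(register_dossier) yields O(~take_oath).
From O(~take_oath) and premise 9, O(~take_oath ⊃ validate_report), we obtain O(validate_report).
The contrapositive of premise 5 (O(audit_deed ⊃ ~validate_report)) is O(validate_report ⊃ ~audit_deed), and O(validate_report) is already established, so O(~audit_deed).
So O(~audit_deed) holds, i.e. audit_deed is forbidden. None of the other listed options is forbidden under the premises.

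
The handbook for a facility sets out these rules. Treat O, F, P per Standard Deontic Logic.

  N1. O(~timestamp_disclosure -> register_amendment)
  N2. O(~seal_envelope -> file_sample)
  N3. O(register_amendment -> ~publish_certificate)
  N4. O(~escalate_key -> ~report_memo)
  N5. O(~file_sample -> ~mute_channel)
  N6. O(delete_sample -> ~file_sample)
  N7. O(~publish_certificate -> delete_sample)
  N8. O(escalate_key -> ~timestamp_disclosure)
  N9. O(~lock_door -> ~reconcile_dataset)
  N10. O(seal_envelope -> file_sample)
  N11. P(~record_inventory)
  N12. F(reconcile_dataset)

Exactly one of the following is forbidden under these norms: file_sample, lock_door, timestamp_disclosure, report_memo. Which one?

report_memo

Premises 2 and 10 cover both cases: O(~seal_envelope -> file_sample) and O(seal_envelope -> file_sample). Since ~seal_envelope ∨ seal_envelope is a tautology, O(file_sample) follows.
Premise 6 is O(delete_sample -> ~file_sample); contrapositively O(file_sample -> ~delete_sample). Since O(file_sample) holds, K gives O(~delete_sample).
The contrapositive of premise 7 (O(~publish_certificate -> delete_sample)) is O(~delete_sample -> publish_certificate), and O(~delete_sample) is already established, so O(publish_certificate).
The contrapositive of premise 3 (O(register_amendment -> ~publish_certificate)) is O(publish_certificate -> ~register_amendment), and O(publish_certificate) is already established, so O(~register_amendment).
The contrapositive of premise 1 (O(~timestamp_disclosure -> register_amendment)) is O(~register_amendment -> timestamp_disclosure), and O(~register_amendment) is already established, so O(timestamp_disclosure).
Premise 8, O(escalate_key -> ~timestamp_disclosure), contraposes to O(timestamp_disclosure -> ~escalate_key); with O(timestamp_disclosure) we get O(~escalate_key).
Applying K to premise 4 (O(~escalate_key -> ~report_memo)) and O(~escalate_key) yields O(~report_memo).
So O(~report_memo) holds, i.e. report_memo is forbidden. None of the other listed options is forbidden under the premises.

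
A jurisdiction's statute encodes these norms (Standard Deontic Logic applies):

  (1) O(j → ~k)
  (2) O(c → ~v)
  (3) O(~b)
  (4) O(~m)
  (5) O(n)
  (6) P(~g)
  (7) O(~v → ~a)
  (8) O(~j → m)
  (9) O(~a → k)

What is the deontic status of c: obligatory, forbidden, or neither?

Premise 4 gives O(~m).
Premise 8 is O(~j → m); contrapositively O(~m → j). Since O(~m) holds, K gives O(j).
Premise 1 is O(j → ~k); since O(j), deontic closure gives O(~k).
Premise 9 is O(~a → k); contrapositively O(~k → a). Since O(~k) holds, K gives O(a).
Premise 7, O(~v → ~a), contraposes to O(a → v); with O(a) we get O(v).
Premise 2 is O(c → ~v); contrapositively O(v → ~c). Since O(v) holds, K gives O(~c).
Premises 3, 5, 6 do not contribute to this derivation.
Thus O(~c), which is F(c): c is forbidden.

Forbidden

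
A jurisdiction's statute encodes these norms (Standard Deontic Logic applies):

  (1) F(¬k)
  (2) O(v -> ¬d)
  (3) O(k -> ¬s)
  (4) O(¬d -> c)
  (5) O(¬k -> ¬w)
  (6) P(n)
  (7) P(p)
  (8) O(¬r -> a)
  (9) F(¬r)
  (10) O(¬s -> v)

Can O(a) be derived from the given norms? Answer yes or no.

No

Premise 8 is O(¬r -> a), but O(¬r) is not derivable from the premises, so it does not yield O(a).
No other premise forces O(a). An ideal world satisfying every premise can still have a false, so O(a) is not derivable.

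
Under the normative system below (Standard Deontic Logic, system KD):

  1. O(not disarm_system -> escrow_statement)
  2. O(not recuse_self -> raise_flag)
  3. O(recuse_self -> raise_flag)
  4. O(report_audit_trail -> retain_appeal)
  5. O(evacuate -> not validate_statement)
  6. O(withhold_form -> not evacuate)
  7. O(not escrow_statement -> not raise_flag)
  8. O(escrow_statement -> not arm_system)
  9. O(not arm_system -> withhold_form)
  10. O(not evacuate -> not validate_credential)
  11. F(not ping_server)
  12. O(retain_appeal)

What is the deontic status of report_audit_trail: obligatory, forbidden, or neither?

Premise 4 is O(report_audit_trail -> retain_appeal); even if O(retain_appeal) held, inferring O(report_audit_trail) would be affirming the consequent — invalid.
No premise or chain of K-axiom applications forces O(report_audit_trail), and none forces O(not report_audit_trail). So report_audit_trail is neither obligatory nor forbidden under these norms.

Neither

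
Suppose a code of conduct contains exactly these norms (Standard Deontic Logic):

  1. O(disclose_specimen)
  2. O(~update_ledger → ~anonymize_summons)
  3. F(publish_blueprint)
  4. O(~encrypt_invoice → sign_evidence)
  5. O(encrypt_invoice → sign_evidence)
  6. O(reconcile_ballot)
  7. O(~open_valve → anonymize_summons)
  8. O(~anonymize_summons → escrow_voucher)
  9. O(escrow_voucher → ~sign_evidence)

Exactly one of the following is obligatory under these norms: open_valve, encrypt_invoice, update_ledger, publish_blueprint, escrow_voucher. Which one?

update_ledger

By case analysis on encrypt_invoice: premise 5 gives O(encrypt_invoice → sign_evidence) and premise 4 gives O(~encrypt_invoice → sign_evidence), so O(sign_evidence) either way.
Premise 9, O(escrow_voucher → ~sign_evidence), contraposes to O(sign_evidence → ~escrow_voucher); with O(sign_evidence) we get O(~escrow_voucher).
The contrapositive of premise 8 (O(~anonymize_summons → escrow_voucher)) is O(~escrow_voucher → anonymize_summons), and O(~escrow_voucher) is already established, so O(anonymize_summons).
The contrapositive of premise 2 (O(~update_ledger → ~anonymize_summons)) is O(anonymize_summons → update_ledger), and O(anonymize_summons) is already established, so O(update_ledger).
So O(update_ledger) holds — update_ledger is obligatory. None of the other listed options is made obligatory by any chain of premises.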